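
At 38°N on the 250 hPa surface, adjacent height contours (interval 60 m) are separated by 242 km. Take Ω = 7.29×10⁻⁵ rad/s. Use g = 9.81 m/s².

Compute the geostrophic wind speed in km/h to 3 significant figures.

97.5 km/h

Coriolis parameter at 38°N:
f = 2Ω sin φ = 2 × 7.29×10⁻⁵ × sin 38° = 8.98×10⁻⁵ s⁻¹
Height gradient: |∂Z/∂n| = 60 m / 242000 m = 2.48×10⁻⁴
On a pressure surface, geostrophic balance gives V_g = (g/f)|∂Z/∂n|:
V_g = 9.81 × 2.48×10⁻⁴ / 8.98×10⁻⁵ = 27.1 m/s
Converting: 27.1 m/s × 3.6 = 97.5 km/h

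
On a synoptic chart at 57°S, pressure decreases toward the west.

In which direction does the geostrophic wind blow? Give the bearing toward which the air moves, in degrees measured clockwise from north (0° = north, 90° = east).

The pressure-gradient force points toward the west (bearing 270°).
Geostrophic balance: in the Southern Hemisphere the Coriolis force deflects motion to the left, so the geostrophic wind blows 90° to the left of the pressure-gradient force (low pressure on the right).
Rotating 270° by 90° counterclockwise gives 180° — the wind blows toward the south.

180°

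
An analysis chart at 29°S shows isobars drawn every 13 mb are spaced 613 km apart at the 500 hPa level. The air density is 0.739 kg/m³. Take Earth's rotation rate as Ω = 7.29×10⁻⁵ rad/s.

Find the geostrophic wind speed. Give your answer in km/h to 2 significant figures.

150 km/h

Coriolis parameter at 29°S:
f = 2Ω sin φ = 2 × 7.29×10⁻⁵ × sin 29° = 7.07×10⁻⁵ s⁻¹
Pressure gradient: |∂P/∂n| = 1300 Pa / 613000 m = 2.12×10⁻³ Pa/m
Geostrophic balance (pressure-gradient force = Coriolis force):
V_g = (1/(fρ)) |∂P/∂n| = 2.12×10⁻³ / (7.07×10⁻⁵ × 0.739) = 40.6 m/s
Converting: 40.6 m/s × 3.6 = 150 km/h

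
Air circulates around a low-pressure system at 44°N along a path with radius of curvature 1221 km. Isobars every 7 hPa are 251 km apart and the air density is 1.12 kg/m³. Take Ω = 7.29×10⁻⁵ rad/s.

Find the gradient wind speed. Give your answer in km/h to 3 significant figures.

Coriolis parameter at 44°N:
f = 2Ω sin φ = 2 × 7.29×10⁻⁵ × sin 44° = 1.01×10⁻⁴ s⁻¹
Pressure gradient: |∂P/∂n| = 700 Pa / 251000 m = 2.79×10⁻³ Pa/m
Geostrophic speed: V_g = |∂P/∂n|/(fρ) = 2.79×10⁻³/(1.01×10⁻⁴ × 1.12) = 24.6 m/s
Around a low, centrifugal force acts outward with Coriolis, so pressure-gradient force balances both:
(1/ρ)|∂P/∂n| = fV + V²/R  →  V² + fR·V − fR·V_g = 0
With fR = 1.01×10⁻⁴ × 1221×10³ m = 124 m/s:
V = [−fR + √((fR)² + 4 fR V_g)]/2 = [−124 + √(124² + 4×124×24.6)]/2 = 21 m/s
Subgeostrophic (V < V_g = 24.6 m/s), as expected around a low.
Converting: 21 m/s × 3.6 = 75.7 km/h

75.7 km/h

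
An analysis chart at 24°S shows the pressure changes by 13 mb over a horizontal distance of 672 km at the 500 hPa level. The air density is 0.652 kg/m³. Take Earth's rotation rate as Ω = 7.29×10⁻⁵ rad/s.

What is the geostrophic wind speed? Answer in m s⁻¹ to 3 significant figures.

Coriolis parameter at 24°S:
f = 2Ω sin φ = 2 × 7.29×10⁻⁵ × sin 24° = 5.93×10⁻⁵ s⁻¹
Pressure gradient: |∂P/∂n| = 1300 Pa / 672000 m = 1.93×10⁻³ Pa/m
Geostrophic balance (pressure-gradient force = Coriolis force):
V_g = (1/(fρ)) |∂P/∂n| = 1.93×10⁻³ / (5.93×10⁻⁵ × 0.652) = 50.0 m/s

50.0 m s⁻¹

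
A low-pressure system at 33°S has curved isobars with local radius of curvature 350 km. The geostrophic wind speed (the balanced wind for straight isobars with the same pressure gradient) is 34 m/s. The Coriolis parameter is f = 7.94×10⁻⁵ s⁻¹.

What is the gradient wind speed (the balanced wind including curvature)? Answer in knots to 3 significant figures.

Around a low, centrifugal force acts outward with Coriolis, so pressure-gradient force balances both:
(1/ρ)|∂P/∂n| = fV + V²/R  →  V² + fR·V − fR·V_g = 0
With fR = 7.94×10⁻⁵ × 350×10³ m = 27.8 m/s:
V = [−fR + √((fR)² + 4 fR V_g)]/2 = [−27.8 + √(27.8² + 4×27.8×34)]/2 = 19.8 m/s
Subgeostrophic (V < V_g = 34 m/s), as expected around a low.
Converting: 19.8 m/s × 1.944 = 38.6 knots

38.6 knots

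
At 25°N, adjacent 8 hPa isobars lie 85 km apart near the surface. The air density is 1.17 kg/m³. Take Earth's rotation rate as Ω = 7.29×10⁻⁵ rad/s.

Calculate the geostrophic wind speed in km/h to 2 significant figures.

470 km/h

Coriolis parameter at 25°N:
f = 2Ω sin φ = 2 × 7.29×10⁻⁵ × sin 25° = 6.16×10⁻⁵ s⁻¹
Pressure gradient: |∂P/∂n| = 800 Pa / 85000 m = 9.41×10⁻³ Pa/m
Geostrophic balance (pressure-gradient force = Coriolis force):
V_g = (1/(fρ)) |∂P/∂n| = 9.41×10⁻³ / (6.16×10⁻⁵ × 1.17) = 131 m/s
Converting: 131 m/s × 3.6 = 470 km/h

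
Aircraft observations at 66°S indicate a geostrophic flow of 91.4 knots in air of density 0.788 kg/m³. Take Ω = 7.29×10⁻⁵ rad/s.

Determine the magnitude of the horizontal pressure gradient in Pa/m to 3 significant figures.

Coriolis parameter at 66°S:
f = 2Ω sin φ = 2 × 7.29×10⁻⁵ × sin 66° = 1.33×10⁻⁴ s⁻¹
Wind speed in SI: 91.4 knots = 47.0 m/s
Geostrophic balance rearranged: |∂P/∂n| = f ρ V_g
|∂P/∂n| = 1.33×10⁻⁴ × 0.788 × 47.0 = 4.94×10⁻³ Pa/m

4.94×10⁻³ Pa/m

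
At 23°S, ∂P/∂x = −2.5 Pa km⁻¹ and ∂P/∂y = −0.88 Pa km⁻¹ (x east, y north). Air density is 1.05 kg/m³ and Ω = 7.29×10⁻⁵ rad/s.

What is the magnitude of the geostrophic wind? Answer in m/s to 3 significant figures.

Coriolis parameter at 23°S:
f = 2Ω sin φ = 2 × 7.29×10⁻⁵ × sin 23° = 5.70×10⁻⁵ s⁻¹
In the Southern Hemisphere f is negative: f = −5.70×10⁻⁵ s⁻¹.
Component geostrophic relations (x east, y north):
u_g = −(1/(fρ)) ∂P/∂y,  v_g = (1/(fρ)) ∂P/∂x
u_g = −(−0.88×10⁻³)/(−5.70×10⁻⁵ × 1.05) = −14.7 m/s;  v_g = (−2.5×10⁻³)/(−5.70×10⁻⁵ × 1.05) = 41.8 m/s
|V_g| = √(u_g² + v_g²) = 44.3 m/s

44.3 m/s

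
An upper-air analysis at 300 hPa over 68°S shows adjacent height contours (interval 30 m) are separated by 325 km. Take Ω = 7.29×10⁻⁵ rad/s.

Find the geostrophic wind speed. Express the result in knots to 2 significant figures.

Coriolis parameter at 68°S:
f = 2Ω sin φ = 2 × 7.29×10⁻⁵ × sin 68° = 1.35×10⁻⁴ s⁻¹
Height gradient: |∂Z/∂n| = 30 m / 325000 m = 9.23×10⁻⁵
On a pressure surface, geostrophic balance gives V_g = (g/f)|∂Z/∂n|:
V_g = 9.81 × 9.23×10⁻⁵ / 1.35×10⁻⁴ = 6.70 m/s
Converting: 6.70 m/s × 1.944 = 13 knots

13 knots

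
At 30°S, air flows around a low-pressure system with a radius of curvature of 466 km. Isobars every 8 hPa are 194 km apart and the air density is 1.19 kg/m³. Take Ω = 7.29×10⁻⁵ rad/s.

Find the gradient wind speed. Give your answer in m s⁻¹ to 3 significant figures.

26.6 m s⁻¹

Coriolis parameter at 30°S:
f = 2Ω sin φ = 2 × 7.29×10⁻⁵ × sin 30° = 7.29×10⁻⁵ s⁻¹
Pressure gradient: |∂P/∂n| = 800 Pa / 194000 m = 4.12×10⁻³ Pa/m
Geostrophic speed: V_g = |∂P/∂n|/(fρ) = 4.12×10⁻³/(7.29×10⁻⁵ × 1.19) = 47.5 m/s
Around a low, centrifugal force acts outward with Coriolis, so pressure-gradient force balances both:
(1/ρ)|∂P/∂n| = fV + V²/R  →  V² + fR·V − fR·V_g = 0
With fR = 7.29×10⁻⁵ × 466×10³ m = 34.0 m/s:
V = [−fR + √((fR)² + 4 fR V_g)]/2 = [−34.0 + √(34.0² + 4×34.0×47.5)]/2 = 26.6 m/s
Subgeostrophic (V < V_g = 47.5 m/s), as expected around a low.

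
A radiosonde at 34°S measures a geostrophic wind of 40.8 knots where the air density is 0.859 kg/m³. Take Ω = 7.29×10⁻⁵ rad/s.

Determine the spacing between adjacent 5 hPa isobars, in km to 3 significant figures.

340 km

Coriolis parameter at 34°S:
f = 2Ω sin φ = 2 × 7.29×10⁻⁵ × sin 34° = 8.15×10⁻⁵ s⁻¹
Wind speed in SI: 40.8 knots = 21.0 m/s
Geostrophic balance rearranged: |∂P/∂n| = f ρ V_g
|∂P/∂n| = 8.15×10⁻⁵ × 0.859 × 21.0 = 1.47×10⁻³ Pa/m
Isobar spacing: Δn = ΔP/|∂P/∂n| = 500 Pa / 1.47×10⁻³ Pa/m = 340141 m ≈ 340 km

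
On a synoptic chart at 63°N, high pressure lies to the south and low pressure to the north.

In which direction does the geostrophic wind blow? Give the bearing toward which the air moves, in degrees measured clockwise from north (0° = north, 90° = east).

The pressure-gradient force points toward the north (bearing 000°).
Geostrophic balance: in the Northern Hemisphere the Coriolis force deflects motion to the right, so the geostrophic wind blows 90° to the right of the pressure-gradient force (low pressure on the left).
Rotating 000° by 90° clockwise gives 090° — the wind blows toward the east.

090°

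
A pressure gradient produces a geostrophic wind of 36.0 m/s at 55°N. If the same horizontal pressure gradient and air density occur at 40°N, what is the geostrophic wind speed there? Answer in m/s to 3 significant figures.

45.9 m/s

With the same pressure gradient and density, V_g ∝ 1/f ∝ 1/sin φ.
V₂ = V₁ · sin φ₁ / sin φ₂ = 36.0 × sin 55° / sin 40°
V₂ = 36.0 × 0.8192/0.6428 = 45.9 m/s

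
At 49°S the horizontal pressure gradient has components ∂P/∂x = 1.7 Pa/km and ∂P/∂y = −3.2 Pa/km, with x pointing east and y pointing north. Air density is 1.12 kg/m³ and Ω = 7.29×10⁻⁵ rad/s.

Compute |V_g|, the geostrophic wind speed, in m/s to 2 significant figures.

Coriolis parameter at 49°S:
f = 2Ω sin φ = 2 × 7.29×10⁻⁵ × sin 49° = 1.10×10⁻⁴ s⁻¹
In the Southern Hemisphere f is negative: f = −1.10×10⁻⁴ s⁻¹.
Component geostrophic relations (x east, y north):
u_g = −(1/(fρ)) ∂P/∂y,  v_g = (1/(fρ)) ∂P/∂x
u_g = −(−3.2×10⁻³)/(−1.10×10⁻⁴ × 1.12) = −26.0 m/s;  v_g = (1.7×10⁻³)/(−1.10×10⁻⁴ × 1.12) = −13.8 m/s
|V_g| = √(u_g² + v_g²) = 29.4 m/s

29 m/s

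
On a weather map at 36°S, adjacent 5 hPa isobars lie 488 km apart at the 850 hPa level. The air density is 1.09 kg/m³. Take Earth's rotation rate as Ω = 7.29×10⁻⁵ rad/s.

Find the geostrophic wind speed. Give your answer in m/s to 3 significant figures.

Coriolis parameter at 36°S:
f = 2Ω sin φ = 2 × 7.29×10⁻⁵ × sin 36° = 8.57×10⁻⁵ s⁻¹
Pressure gradient: |∂P/∂n| = 500 Pa / 488000 m = 1.02×10⁻³ Pa/m
Geostrophic balance (pressure-gradient force = Coriolis force):
V_g = (1/(fρ)) |∂P/∂n| = 1.02×10⁻³ / (8.57×10⁻⁵ × 1.09) = 11.0 m/s

11.0 m/s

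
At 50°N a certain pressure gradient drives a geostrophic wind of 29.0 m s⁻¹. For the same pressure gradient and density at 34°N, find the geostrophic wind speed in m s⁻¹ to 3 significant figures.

With the same pressure gradient and density, V_g ∝ 1/f ∝ 1/sin φ.
V₂ = V₁ · sin φ₁ / sin φ₂ = 29.0 × sin 50° / sin 34°
V₂ = 29.0 × 0.7660/0.5592 = 39.7 m s⁻¹

39.7 m s⁻¹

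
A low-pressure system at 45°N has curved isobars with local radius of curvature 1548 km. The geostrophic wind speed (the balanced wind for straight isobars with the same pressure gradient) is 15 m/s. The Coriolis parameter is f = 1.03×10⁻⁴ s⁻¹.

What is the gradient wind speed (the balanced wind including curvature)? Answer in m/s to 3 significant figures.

13.8 m/s

Around a low, centrifugal force acts outward with Coriolis, so pressure-gradient force balances both:
(1/ρ)|∂P/∂n| = fV + V²/R  →  V² + fR·V − fR·V_g = 0
With fR = 1.03×10⁻⁴ × 1548×10³ m = 159 m/s:
V = [−fR + √((fR)² + 4 fR V_g)]/2 = [−159 + √(159² + 4×159×15)]/2 = 13.8 m/s
Subgeostrophic (V < V_g = 15 m/s), as expected around a low.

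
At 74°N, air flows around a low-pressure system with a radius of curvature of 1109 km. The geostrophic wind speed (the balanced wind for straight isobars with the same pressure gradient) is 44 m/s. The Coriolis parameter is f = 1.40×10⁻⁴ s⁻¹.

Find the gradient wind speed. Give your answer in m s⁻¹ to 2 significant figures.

36 m s⁻¹

Around a low, centrifugal force acts outward with Coriolis, so pressure-gradient force balances both:
(1/ρ)|∂P/∂n| = fV + V²/R  →  V² + fR·V − fR·V_g = 0
With fR = 1.40×10⁻⁴ × 1109×10³ m = 155 m/s:
V = [−fR + √((fR)² + 4 fR V_g)]/2 = [−155 + √(155² + 4×155×44)]/2 = 35.8 m/s
Subgeostrophic (V < V_g = 44 m/s), as expected around a low.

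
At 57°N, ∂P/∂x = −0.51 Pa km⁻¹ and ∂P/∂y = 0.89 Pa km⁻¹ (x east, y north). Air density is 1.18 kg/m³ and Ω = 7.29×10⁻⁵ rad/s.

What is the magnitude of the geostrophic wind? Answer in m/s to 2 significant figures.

7.1 m/s

Coriolis parameter at 57°N:
f = 2Ω sin φ = 2 × 7.29×10⁻⁵ × sin 57° = 1.22×10⁻⁴ s⁻¹
Component geostrophic relations (x east, y north):
u_g = −(1/(fρ)) ∂P/∂y,  v_g = (1/(fρ)) ∂P/∂x
u_g = −(0.89×10⁻³)/(1.22×10⁻⁴ × 1.18) = −6.17 m/s;  v_g = (−0.51×10⁻³)/(1.22×10⁻⁴ × 1.18) = −3.53 m/s
|V_g| = √(u_g² + v_g²) = 7.11 m/s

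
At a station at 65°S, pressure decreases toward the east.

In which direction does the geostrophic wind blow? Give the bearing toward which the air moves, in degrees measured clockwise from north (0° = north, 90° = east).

The pressure-gradient force points toward the east (bearing 090°).
Geostrophic balance: in the Southern Hemisphere the Coriolis force deflects motion to the left, so the geostrophic wind blows 90° to the left of the pressure-gradient force (low pressure on the right).
Rotating 090° by 90° counterclockwise gives 000° — the wind blows toward the north.

000°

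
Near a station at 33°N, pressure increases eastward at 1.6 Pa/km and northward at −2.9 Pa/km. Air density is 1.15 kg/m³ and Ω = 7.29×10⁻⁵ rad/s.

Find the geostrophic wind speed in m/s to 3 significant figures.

36.3 m/s

Coriolis parameter at 33°N:
f = 2Ω sin φ = 2 × 7.29×10⁻⁵ × sin 33° = 7.94×10⁻⁵ s⁻¹
Component geostrophic relations (x east, y north):
u_g = −(1/(fρ)) ∂P/∂y,  v_g = (1/(fρ)) ∂P/∂x
u_g = −(−2.9×10⁻³)/(7.94×10⁻⁵ × 1.15) = 31.8 m/s;  v_g = (1.6×10⁻³)/(7.94×10⁻⁵ × 1.15) = 17.5 m/s
|V_g| = √(u_g² + v_g²) = 36.3 m/s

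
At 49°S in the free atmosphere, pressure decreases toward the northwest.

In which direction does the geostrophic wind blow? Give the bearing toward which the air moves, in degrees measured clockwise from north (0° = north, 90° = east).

225°

The pressure-gradient force points toward the northwest (bearing 315°).
Geostrophic balance: in the Southern Hemisphere the Coriolis force deflects motion to the left, so the geostrophic wind blows 90° to the left of the pressure-gradient force (low pressure on the right).
Rotating 315° by 90° counterclockwise gives 225° — the wind blows toward the southwest.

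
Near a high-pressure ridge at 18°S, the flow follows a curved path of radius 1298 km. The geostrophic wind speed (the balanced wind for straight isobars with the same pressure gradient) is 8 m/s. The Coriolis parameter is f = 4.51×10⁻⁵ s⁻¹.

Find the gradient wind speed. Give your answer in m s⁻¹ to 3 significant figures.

9.56 m s⁻¹

Around a high, pressure-gradient force acts outward with centrifugal, so Coriolis balances both:
fV = (1/ρ)|∂P/∂n| + V²/R  →  V² − fR·V + fR·V_g = 0
With fR = 4.51×10⁻⁵ × 1298×10³ m = 58.5 m/s:
V = [fR − √((fR)² − 4 fR V_g)]/2 = [58.5 − √(58.5² − 4×58.5×8)]/2 = 9.56 m/s
Supergeostrophic (V > V_g = 8 m/s), as expected around a high.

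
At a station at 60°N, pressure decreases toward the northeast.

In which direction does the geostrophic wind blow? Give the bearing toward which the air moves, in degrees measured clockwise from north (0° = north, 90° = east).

The pressure-gradient force points toward the northeast (bearing 045°).
Geostrophic balance: in the Northern Hemisphere the Coriolis force deflects motion to the right, so the geostrophic wind blows 90° to the right of the pressure-gradient force (low pressure on the left).
Rotating 045° by 90° clockwise gives 135° — the wind blows toward the southeast.

135°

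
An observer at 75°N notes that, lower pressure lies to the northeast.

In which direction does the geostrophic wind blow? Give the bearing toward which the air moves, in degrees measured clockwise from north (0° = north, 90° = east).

135°

The pressure-gradient force points toward the northeast (bearing 045°).
Geostrophic balance: in the Northern Hemisphere the Coriolis force deflects motion to the right, so the geostrophic wind blows 90° to the right of the pressure-gradient force (low pressure on the left).
Rotating 045° by 90° clockwise gives 135° — the wind blows toward the southeast.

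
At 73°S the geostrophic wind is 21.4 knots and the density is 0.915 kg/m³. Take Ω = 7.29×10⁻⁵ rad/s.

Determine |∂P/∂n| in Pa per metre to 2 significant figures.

1.4×10⁻³ Pa/m

Coriolis parameter at 73°S:
f = 2Ω sin φ = 2 × 7.29×10⁻⁵ × sin 73° = 1.39×10⁻⁴ s⁻¹
Wind speed in SI: 21.4 knots = 11.0 m/s
Geostrophic balance rearranged: |∂P/∂n| = f ρ V_g
|∂P/∂n| = 1.39×10⁻⁴ × 0.915 × 11.0 = 1.40×10⁻³ Pa/m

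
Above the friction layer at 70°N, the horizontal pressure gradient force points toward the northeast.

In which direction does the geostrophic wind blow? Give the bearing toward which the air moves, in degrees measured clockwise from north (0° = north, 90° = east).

The pressure-gradient force points toward the northeast (bearing 045°).
Geostrophic balance: in the Northern Hemisphere the Coriolis force deflects motion to the right, so the geostrophic wind blows 90° to the right of the pressure-gradient force (low pressure on the left).
Rotating 045° by 90° clockwise gives 135° — the wind blows toward the southeast.

135°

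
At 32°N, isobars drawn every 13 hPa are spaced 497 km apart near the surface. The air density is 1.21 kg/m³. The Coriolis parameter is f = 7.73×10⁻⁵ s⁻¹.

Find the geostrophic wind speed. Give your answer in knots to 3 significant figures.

Pressure gradient: |∂P/∂n| = 1300 Pa / 497000 m = 2.62×10⁻³ Pa/m
Geostrophic balance (pressure-gradient force = Coriolis force):
V_g = (1/(fρ)) |∂P/∂n| = 2.62×10⁻³ / (7.73×10⁻⁵ × 1.21) = 28.0 m/s
Converting: 28.0 m/s × 1.944 = 54.4 knots

54.4 knots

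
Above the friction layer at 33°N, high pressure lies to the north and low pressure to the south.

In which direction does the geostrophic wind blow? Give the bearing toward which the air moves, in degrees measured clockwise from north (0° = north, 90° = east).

270°

The pressure-gradient force points toward the south (bearing 180°).
Geostrophic balance: in the Northern Hemisphere the Coriolis force deflects motion to the right, so the geostrophic wind blows 90° to the right of the pressure-gradient force (low pressure on the left).
Rotating 180° by 90° clockwise gives 270° — the wind blows toward the west.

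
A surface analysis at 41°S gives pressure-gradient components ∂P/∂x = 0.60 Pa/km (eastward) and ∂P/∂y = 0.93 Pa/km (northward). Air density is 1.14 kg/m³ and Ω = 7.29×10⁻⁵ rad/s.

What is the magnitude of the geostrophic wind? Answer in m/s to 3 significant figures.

10.1 m/s

Coriolis parameter at 41°S:
f = 2Ω sin φ = 2 × 7.29×10⁻⁵ × sin 41° = 9.57×10⁻⁵ s⁻¹
In the Southern Hemisphere f is negative: f = −9.57×10⁻⁵ s⁻¹.
Component geostrophic relations (x east, y north):
u_g = −(1/(fρ)) ∂P/∂y,  v_g = (1/(fρ)) ∂P/∂x
u_g = −(0.93×10⁻³)/(−9.57×10⁻⁵ × 1.14) = 8.53 m/s;  v_g = (0.60×10⁻³)/(−9.57×10⁻⁵ × 1.14) = −5.50 m/s
|V_g| = √(u_g² + v_g²) = 10.1 m/s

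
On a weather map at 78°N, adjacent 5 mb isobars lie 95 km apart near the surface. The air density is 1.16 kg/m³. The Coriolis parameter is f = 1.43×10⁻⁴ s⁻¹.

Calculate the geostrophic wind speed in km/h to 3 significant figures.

Pressure gradient: |∂P/∂n| = 500 Pa / 95000 m = 5.26×10⁻³ Pa/m
Geostrophic balance (pressure-gradient force = Coriolis force):
V_g = (1/(fρ)) |∂P/∂n| = 5.26×10⁻³ / (1.43×10⁻⁴ × 1.16) = 31.7 m/s
Converting: 31.7 m/s × 3.6 = 114 km/h

114 km/h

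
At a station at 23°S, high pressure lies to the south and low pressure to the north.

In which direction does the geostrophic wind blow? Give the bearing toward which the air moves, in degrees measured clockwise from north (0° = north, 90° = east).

270°

The pressure-gradient force points toward the north (bearing 000°).
Geostrophic balance: in the Southern Hemisphere the Coriolis force deflects motion to the left, so the geostrophic wind blows 90° to the left of the pressure-gradient force (low pressure on the right).
Rotating 000° by 90° counterclockwise gives 270° — the wind blows toward the west.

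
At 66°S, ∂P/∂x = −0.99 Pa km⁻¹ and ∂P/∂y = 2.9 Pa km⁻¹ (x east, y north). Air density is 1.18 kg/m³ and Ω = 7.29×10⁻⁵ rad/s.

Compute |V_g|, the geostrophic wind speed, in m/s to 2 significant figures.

19 m/s

Coriolis parameter at 66°S:
f = 2Ω sin φ = 2 × 7.29×10⁻⁵ × sin 66° = 1.33×10⁻⁴ s⁻¹
In the Southern Hemisphere f is negative: f = −1.33×10⁻⁴ s⁻¹.
Component geostrophic relations (x east, y north):
u_g = −(1/(fρ)) ∂P/∂y,  v_g = (1/(fρ)) ∂P/∂x
u_g = −(2.9×10⁻³)/(−1.33×10⁻⁴ × 1.18) = 18.5 m/s;  v_g = (−0.99×10⁻³)/(−1.33×10⁻⁴ × 1.18) = 6.30 m/s
|V_g| = √(u_g² + v_g²) = 19.5 m/s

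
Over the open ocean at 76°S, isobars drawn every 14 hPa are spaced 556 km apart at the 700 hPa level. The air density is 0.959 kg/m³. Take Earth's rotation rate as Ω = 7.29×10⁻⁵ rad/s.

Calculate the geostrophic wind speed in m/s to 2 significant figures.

Coriolis parameter at 76°S:
f = 2Ω sin φ = 2 × 7.29×10⁻⁵ × sin 76° = 1.41×10⁻⁴ s⁻¹
Pressure gradient: |∂P/∂n| = 1400 Pa / 556000 m = 2.52×10⁻³ Pa/m
Geostrophic balance (pressure-gradient force = Coriolis force):
V_g = (1/(fρ)) |∂P/∂n| = 2.52×10⁻³ / (1.41×10⁻⁴ × 0.959) = 18.6 m/s

19 m/s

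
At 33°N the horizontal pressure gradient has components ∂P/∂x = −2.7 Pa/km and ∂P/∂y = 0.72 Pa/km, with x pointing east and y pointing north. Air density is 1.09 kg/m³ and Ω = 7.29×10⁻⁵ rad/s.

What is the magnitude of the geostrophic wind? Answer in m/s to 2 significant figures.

Coriolis parameter at 33°N:
f = 2Ω sin φ = 2 × 7.29×10⁻⁵ × sin 33° = 7.94×10⁻⁵ s⁻¹
Component geostrophic relations (x east, y north):
u_g = −(1/(fρ)) ∂P/∂y,  v_g = (1/(fρ)) ∂P/∂x
u_g = −(0.72×10⁻³)/(7.94×10⁻⁵ × 1.09) = −8.32 m/s;  v_g = (−2.7×10⁻³)/(7.94×10⁻⁵ × 1.09) = −31.2 m/s
|V_g| = √(u_g² + v_g²) = 32.3 m/s

32 m/s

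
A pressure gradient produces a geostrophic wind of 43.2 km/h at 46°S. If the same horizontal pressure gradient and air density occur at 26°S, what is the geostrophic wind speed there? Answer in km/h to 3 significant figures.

70.9 km/h

With the same pressure gradient and density, V_g ∝ 1/f ∝ 1/sin φ.
V₂ = V₁ · sin φ₁ / sin φ₂ = 43.2 × sin 46° / sin 26°
V₂ = 43.2 × 0.7193/0.4384 = 70.9 km/h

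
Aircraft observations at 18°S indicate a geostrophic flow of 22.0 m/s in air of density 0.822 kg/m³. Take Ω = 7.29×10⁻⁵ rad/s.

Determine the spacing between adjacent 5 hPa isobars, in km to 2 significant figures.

Coriolis parameter at 18°S:
f = 2Ω sin φ = 2 × 7.29×10⁻⁵ × sin 18° = 4.51×10⁻⁵ s⁻¹
Geostrophic balance rearranged: |∂P/∂n| = f ρ V_g
|∂P/∂n| = 4.51×10⁻⁵ × 0.822 × 22.0 = 8.15×10⁻⁴ Pa/m
Isobar spacing: Δn = ΔP/|∂P/∂n| = 500 Pa / 8.15×10⁻⁴ Pa/m = 613671 m ≈ 610 km

610 km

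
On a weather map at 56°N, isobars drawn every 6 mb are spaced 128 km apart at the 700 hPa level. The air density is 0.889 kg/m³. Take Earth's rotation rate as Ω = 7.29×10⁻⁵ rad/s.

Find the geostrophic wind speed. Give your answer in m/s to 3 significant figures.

43.6 m/s

Coriolis parameter at 56°N:
f = 2Ω sin φ = 2 × 7.29×10⁻⁵ × sin 56° = 1.21×10⁻⁴ s⁻¹
Pressure gradient: |∂P/∂n| = 600 Pa / 128000 m = 4.69×10⁻³ Pa/m
Geostrophic balance (pressure-gradient force = Coriolis force):
V_g = (1/(fρ)) |∂P/∂n| = 4.69×10⁻³ / (1.21×10⁻⁴ × 0.889) = 43.6 m/s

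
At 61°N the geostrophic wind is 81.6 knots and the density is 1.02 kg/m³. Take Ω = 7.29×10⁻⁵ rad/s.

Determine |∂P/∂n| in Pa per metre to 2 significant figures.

5.5×10⁻³ Pa/m

Coriolis parameter at 61°N:
f = 2Ω sin φ = 2 × 7.29×10⁻⁵ × sin 61° = 1.28×10⁻⁴ s⁻¹
Wind speed in SI: 81.6 knots = 42.0 m/s
Geostrophic balance rearranged: |∂P/∂n| = f ρ V_g
|∂P/∂n| = 1.28×10⁻⁴ × 1.02 × 42.0 = 5.46×10⁻³ Pa/m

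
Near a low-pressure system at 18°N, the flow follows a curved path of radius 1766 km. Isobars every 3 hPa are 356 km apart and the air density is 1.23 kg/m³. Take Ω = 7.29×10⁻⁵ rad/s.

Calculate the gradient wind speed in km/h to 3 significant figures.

Coriolis parameter at 18°N:
f = 2Ω sin φ = 2 × 7.29×10⁻⁵ × sin 18° = 4.51×10⁻⁵ s⁻¹
Pressure gradient: |∂P/∂n| = 300 Pa / 356000 m = 8.43×10⁻⁴ Pa/m
Geostrophic speed: V_g = |∂P/∂n|/(fρ) = 8.43×10⁻⁴/(4.51×10⁻⁵ × 1.23) = 15.2 m/s
Around a low, centrifugal force acts outward with Coriolis, so pressure-gradient force balances both:
(1/ρ)|∂P/∂n| = fV + V²/R  →  V² + fR·V − fR·V_g = 0
With fR = 4.51×10⁻⁵ × 1766×10³ m = 79.6 m/s:
V = [−fR + √((fR)² + 4 fR V_g)]/2 = [−79.6 + √(79.6² + 4×79.6×15.2)]/2 = 13.1 m/s
Subgeostrophic (V < V_g = 15.2 m/s), as expected around a low.
Converting: 13.1 m/s × 3.6 = 47.0 km/h

47.0 km/h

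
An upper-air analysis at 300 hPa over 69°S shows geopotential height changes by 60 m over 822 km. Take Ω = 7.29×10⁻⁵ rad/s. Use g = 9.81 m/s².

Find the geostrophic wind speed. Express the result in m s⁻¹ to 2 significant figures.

5.3 m s⁻¹

Coriolis parameter at 69°S:
f = 2Ω sin φ = 2 × 7.29×10⁻⁵ × sin 69° = 1.36×10⁻⁴ s⁻¹
Height gradient: |∂Z/∂n| = 60 m / 822000 m = 7.30×10⁻⁵
On a pressure surface, geostrophic balance gives V_g = (g/f)|∂Z/∂n|:
V_g = 9.81 × 7.30×10⁻⁵ / 1.36×10⁻⁴ = 5.26 m/s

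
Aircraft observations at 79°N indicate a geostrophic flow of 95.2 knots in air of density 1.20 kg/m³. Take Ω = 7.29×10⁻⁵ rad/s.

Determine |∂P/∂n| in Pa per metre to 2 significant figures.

Coriolis parameter at 79°N:
f = 2Ω sin φ = 2 × 7.29×10⁻⁵ × sin 79° = 1.43×10⁻⁴ s⁻¹
Wind speed in SI: 95.2 knots = 49.0 m/s
Geostrophic balance rearranged: |∂P/∂n| = f ρ V_g
|∂P/∂n| = 1.43×10⁻⁴ × 1.20 × 49.0 = 8.41×10⁻³ Pa/m

8.4×10⁻³ Pa/m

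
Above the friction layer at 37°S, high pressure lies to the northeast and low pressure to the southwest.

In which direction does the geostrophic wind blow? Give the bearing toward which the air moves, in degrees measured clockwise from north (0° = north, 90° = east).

135°

The pressure-gradient force points toward the southwest (bearing 225°).
Geostrophic balance: in the Southern Hemisphere the Coriolis force deflects motion to the left, so the geostrophic wind blows 90° to the left of the pressure-gradient force (low pressure on the right).
Rotating 225° by 90° counterclockwise gives 135° — the wind blows toward the southeast.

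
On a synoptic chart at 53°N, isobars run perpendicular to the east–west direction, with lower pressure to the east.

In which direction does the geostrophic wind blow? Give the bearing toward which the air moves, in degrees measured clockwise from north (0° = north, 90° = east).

The pressure-gradient force points toward the east (bearing 090°).
Geostrophic balance: in the Northern Hemisphere the Coriolis force deflects motion to the right, so the geostrophic wind blows 90° to the right of the pressure-gradient force (low pressure on the left).
Rotating 090° by 90° clockwise gives 180° — the wind blows toward the south.

180°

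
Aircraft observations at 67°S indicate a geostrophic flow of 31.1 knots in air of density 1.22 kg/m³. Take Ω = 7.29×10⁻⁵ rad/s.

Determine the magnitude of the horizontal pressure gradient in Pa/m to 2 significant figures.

Coriolis parameter at 67°S:
f = 2Ω sin φ = 2 × 7.29×10⁻⁵ × sin 67° = 1.34×10⁻⁴ s⁻¹
Wind speed in SI: 31.1 knots = 16.0 m/s
Geostrophic balance rearranged: |∂P/∂n| = f ρ V_g
|∂P/∂n| = 1.34×10⁻⁴ × 1.22 × 16.0 = 2.62×10⁻³ Pa/m

2.6×10⁻³ Pa/m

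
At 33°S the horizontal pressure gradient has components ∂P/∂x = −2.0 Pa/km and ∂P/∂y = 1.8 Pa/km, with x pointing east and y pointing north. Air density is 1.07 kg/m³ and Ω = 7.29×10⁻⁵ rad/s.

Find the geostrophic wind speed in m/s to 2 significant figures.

Coriolis parameter at 33°S:
f = 2Ω sin φ = 2 × 7.29×10⁻⁵ × sin 33° = 7.94×10⁻⁵ s⁻¹
In the Southern Hemisphere f is negative: f = −7.94×10⁻⁵ s⁻¹.
Component geostrophic relations (x east, y north):
u_g = −(1/(fρ)) ∂P/∂y,  v_g = (1/(fρ)) ∂P/∂x
u_g = −(1.8×10⁻³)/(−7.94×10⁻⁵ × 1.07) = 21.2 m/s;  v_g = (−2.0×10⁻³)/(−7.94×10⁻⁵ × 1.07) = 23.5 m/s
|V_g| = √(u_g² + v_g²) = 31.7 m/s

32 m/s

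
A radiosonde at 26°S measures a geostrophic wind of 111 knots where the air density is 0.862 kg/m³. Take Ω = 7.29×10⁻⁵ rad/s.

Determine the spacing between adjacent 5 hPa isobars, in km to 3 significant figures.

Coriolis parameter at 26°S:
f = 2Ω sin φ = 2 × 7.29×10⁻⁵ × sin 26° = 6.39×10⁻⁵ s⁻¹
Wind speed in SI: 111 knots = 57.1 m/s
Geostrophic balance rearranged: |∂P/∂n| = f ρ V_g
|∂P/∂n| = 6.39×10⁻⁵ × 0.862 × 57.1 = 3.15×10⁻³ Pa/m
Isobar spacing: Δn = ΔP/|∂P/∂n| = 500 Pa / 3.15×10⁻³ Pa/m = 158929 m ≈ 159 km

159 km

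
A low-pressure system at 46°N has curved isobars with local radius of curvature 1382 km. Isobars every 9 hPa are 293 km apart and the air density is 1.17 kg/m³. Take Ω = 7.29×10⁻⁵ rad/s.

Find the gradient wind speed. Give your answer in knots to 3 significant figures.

Coriolis parameter at 46°N:
f = 2Ω sin φ = 2 × 7.29×10⁻⁵ × sin 46° = 1.05×10⁻⁴ s⁻¹
Pressure gradient: |∂P/∂n| = 900 Pa / 293000 m = 3.07×10⁻³ Pa/m
Geostrophic speed: V_g = |∂P/∂n|/(fρ) = 3.07×10⁻³/(1.05×10⁻⁴ × 1.17) = 25.0 m/s
Around a low, centrifugal force acts outward with Coriolis, so pressure-gradient force balances both:
(1/ρ)|∂P/∂n| = fV + V²/R  →  V² + fR·V − fR·V_g = 0
With fR = 1.05×10⁻⁴ × 1382×10³ m = 145 m/s:
V = [−fR + √((fR)² + 4 fR V_g)]/2 = [−145 + √(145² + 4×145×25)]/2 = 21.8 m/s
Subgeostrophic (V < V_g = 25 m/s), as expected around a low.
Converting: 21.8 m/s × 1.944 = 42.3 knots

42.3 knots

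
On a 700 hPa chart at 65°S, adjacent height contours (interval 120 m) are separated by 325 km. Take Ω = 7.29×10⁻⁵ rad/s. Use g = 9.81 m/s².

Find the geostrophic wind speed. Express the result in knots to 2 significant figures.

Coriolis parameter at 65°S:
f = 2Ω sin φ = 2 × 7.29×10⁻⁵ × sin 65° = 1.32×10⁻⁴ s⁻¹
Height gradient: |∂Z/∂n| = 120 m / 325000 m = 3.69×10⁻⁴
On a pressure surface, geostrophic balance gives V_g = (g/f)|∂Z/∂n|:
V_g = 9.81 × 3.69×10⁻⁴ / 1.32×10⁻⁴ = 27.4 m/s
Converting: 27.4 m/s × 1.944 = 53 knots

53 knots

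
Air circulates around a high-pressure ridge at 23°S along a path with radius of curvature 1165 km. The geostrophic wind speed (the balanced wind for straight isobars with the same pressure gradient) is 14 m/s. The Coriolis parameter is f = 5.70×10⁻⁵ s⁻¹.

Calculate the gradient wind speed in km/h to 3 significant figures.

Around a high, pressure-gradient force acts outward with centrifugal, so Coriolis balances both:
fV = (1/ρ)|∂P/∂n| + V²/R  →  V² − fR·V + fR·V_g = 0
With fR = 5.70×10⁻⁵ × 1165×10³ m = 66.4 m/s:
V = [fR − √((fR)² − 4 fR V_g)]/2 = [66.4 − √(66.4² − 4×66.4×14)]/2 = 20.1 m/s
Supergeostrophic (V > V_g = 14 m/s), as expected around a high.
Converting: 20.1 m/s × 3.6 = 72.2 km/h

72.2 km/h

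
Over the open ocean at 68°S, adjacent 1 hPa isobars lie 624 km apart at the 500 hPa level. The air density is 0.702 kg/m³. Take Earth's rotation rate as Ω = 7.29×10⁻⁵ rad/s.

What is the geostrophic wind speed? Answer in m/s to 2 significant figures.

1.7 m/s

Coriolis parameter at 68°S:
f = 2Ω sin φ = 2 × 7.29×10⁻⁵ × sin 68° = 1.35×10⁻⁴ s⁻¹
Pressure gradient: |∂P/∂n| = 100 Pa / 624000 m = 1.60×10⁻⁴ Pa/m
Geostrophic balance (pressure-gradient force = Coriolis force):
V_g = (1/(fρ)) |∂P/∂n| = 1.60×10⁻⁴ / (1.35×10⁻⁴ × 0.702) = 1.69 m/s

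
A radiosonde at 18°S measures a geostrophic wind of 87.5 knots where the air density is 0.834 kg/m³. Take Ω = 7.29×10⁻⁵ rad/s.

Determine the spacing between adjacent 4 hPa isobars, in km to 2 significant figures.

240 km

Coriolis parameter at 18°S:
f = 2Ω sin φ = 2 × 7.29×10⁻⁵ × sin 18° = 4.51×10⁻⁵ s⁻¹
Wind speed in SI: 87.5 knots = 45.0 m/s
Geostrophic balance rearranged: |∂P/∂n| = f ρ V_g
|∂P/∂n| = 4.51×10⁻⁵ × 0.834 × 45.0 = 1.69×10⁻³ Pa/m
Isobar spacing: Δn = ΔP/|∂P/∂n| = 400 Pa / 1.69×10⁻³ Pa/m = 236487 m ≈ 240 km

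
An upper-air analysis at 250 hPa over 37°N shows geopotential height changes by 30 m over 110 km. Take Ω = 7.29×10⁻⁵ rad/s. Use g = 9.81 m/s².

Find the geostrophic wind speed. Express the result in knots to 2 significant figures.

59 knots

Coriolis parameter at 37°N:
f = 2Ω sin φ = 2 × 7.29×10⁻⁵ × sin 37° = 8.77×10⁻⁵ s⁻¹
Height gradient: |∂Z/∂n| = 30 m / 110000 m = 2.73×10⁻⁴
On a pressure surface, geostrophic balance gives V_g = (g/f)|∂Z/∂n|:
V_g = 9.81 × 2.73×10⁻⁴ / 8.77×10⁻⁵ = 30.5 m/s
Converting: 30.5 m/s × 1.944 = 59 knots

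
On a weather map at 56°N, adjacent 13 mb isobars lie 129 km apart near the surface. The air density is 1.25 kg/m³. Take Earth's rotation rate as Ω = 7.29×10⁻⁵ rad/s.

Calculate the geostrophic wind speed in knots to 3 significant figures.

Coriolis parameter at 56°N:
f = 2Ω sin φ = 2 × 7.29×10⁻⁵ × sin 56° = 1.21×10⁻⁴ s⁻¹
Pressure gradient: |∂P/∂n| = 1300 Pa / 129000 m = 1.01×10⁻² Pa/m
Geostrophic balance (pressure-gradient force = Coriolis force):
V_g = (1/(fρ)) |∂P/∂n| = 1.01×10⁻² / (1.21×10⁻⁴ × 1.25) = 66.7 m/s
Converting: 66.7 m/s × 1.944 = 130 knots

130 knots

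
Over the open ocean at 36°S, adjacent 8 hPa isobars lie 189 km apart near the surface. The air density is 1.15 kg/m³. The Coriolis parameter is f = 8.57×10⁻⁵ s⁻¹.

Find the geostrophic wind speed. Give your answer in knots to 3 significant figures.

83.5 knots

Pressure gradient: |∂P/∂n| = 800 Pa / 189000 m = 4.23×10⁻³ Pa/m
Geostrophic balance (pressure-gradient force = Coriolis force):
V_g = (1/(fρ)) |∂P/∂n| = 4.23×10⁻³ / (8.57×10⁻⁵ × 1.15) = 42.9 m/s
Converting: 42.9 m/s × 1.944 = 83.5 knots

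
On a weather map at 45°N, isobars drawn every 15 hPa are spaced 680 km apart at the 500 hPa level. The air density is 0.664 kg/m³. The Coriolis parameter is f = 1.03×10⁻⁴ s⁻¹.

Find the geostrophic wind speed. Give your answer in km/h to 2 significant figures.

120 km/h

Pressure gradient: |∂P/∂n| = 1500 Pa / 680000 m = 2.21×10⁻³ Pa/m
Geostrophic balance (pressure-gradient force = Coriolis force):
V_g = (1/(fρ)) |∂P/∂n| = 2.21×10⁻³ / (1.03×10⁻⁴ × 0.664) = 32.3 m/s
Converting: 32.3 m/s × 3.6 = 120 km/h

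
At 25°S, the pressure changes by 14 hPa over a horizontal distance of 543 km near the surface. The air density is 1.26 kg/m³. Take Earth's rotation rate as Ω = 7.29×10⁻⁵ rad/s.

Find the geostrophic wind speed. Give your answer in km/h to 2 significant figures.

Coriolis parameter at 25°S:
f = 2Ω sin φ = 2 × 7.29×10⁻⁵ × sin 25° = 6.16×10⁻⁵ s⁻¹
Pressure gradient: |∂P/∂n| = 1400 Pa / 543000 m = 2.58×10⁻³ Pa/m
Geostrophic balance (pressure-gradient force = Coriolis force):
V_g = (1/(fρ)) |∂P/∂n| = 2.58×10⁻³ / (6.16×10⁻⁵ × 1.26) = 33.2 m/s
Converting: 33.2 m/s × 3.6 = 120 km/h

120 km/h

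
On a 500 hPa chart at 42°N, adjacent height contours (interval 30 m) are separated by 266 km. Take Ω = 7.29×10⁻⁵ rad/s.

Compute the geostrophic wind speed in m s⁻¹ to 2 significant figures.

Coriolis parameter at 42°N:
f = 2Ω sin φ = 2 × 7.29×10⁻⁵ × sin 42° = 9.76×10⁻⁵ s⁻¹
Height gradient: |∂Z/∂n| = 30 m / 266000 m = 1.13×10⁻⁴
On a pressure surface, geostrophic balance gives V_g = (g/f)|∂Z/∂n|:
V_g = 9.81 × 1.13×10⁻⁴ / 9.76×10⁻⁵ = 11.3 m/s

11 m s⁻¹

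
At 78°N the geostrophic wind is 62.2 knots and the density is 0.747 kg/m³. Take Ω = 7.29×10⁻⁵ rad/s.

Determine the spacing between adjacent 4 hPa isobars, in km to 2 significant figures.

120 km

Coriolis parameter at 78°N:
f = 2Ω sin φ = 2 × 7.29×10⁻⁵ × sin 78° = 1.43×10⁻⁴ s⁻¹
Wind speed in SI: 62.2 knots = 32.0 m/s
Geostrophic balance rearranged: |∂P/∂n| = f ρ V_g
|∂P/∂n| = 1.43×10⁻⁴ × 0.747 × 32.0 = 3.41×10⁻³ Pa/m
Isobar spacing: Δn = ΔP/|∂P/∂n| = 400 Pa / 3.41×10⁻³ Pa/m = 117341 m ≈ 120 km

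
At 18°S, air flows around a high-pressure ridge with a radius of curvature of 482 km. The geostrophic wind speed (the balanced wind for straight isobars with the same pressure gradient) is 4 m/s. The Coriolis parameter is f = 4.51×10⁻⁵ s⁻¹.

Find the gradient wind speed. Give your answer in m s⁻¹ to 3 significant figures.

5.28 m s⁻¹

Around a high, pressure-gradient force acts outward with centrifugal, so Coriolis balances both:
fV = (1/ρ)|∂P/∂n| + V²/R  →  V² − fR·V + fR·V_g = 0
With fR = 4.51×10⁻⁵ × 482×10³ m = 21.7 m/s:
V = [fR − √((fR)² − 4 fR V_g)]/2 = [21.7 − √(21.7² − 4×21.7×4)]/2 = 5.28 m/s
Supergeostrophic (V > V_g = 4 m/s), as expected around a high.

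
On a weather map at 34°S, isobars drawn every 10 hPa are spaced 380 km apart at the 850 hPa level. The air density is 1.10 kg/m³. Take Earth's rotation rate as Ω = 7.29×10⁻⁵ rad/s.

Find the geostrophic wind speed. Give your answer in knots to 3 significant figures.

57.0 knots

Coriolis parameter at 34°S:
f = 2Ω sin φ = 2 × 7.29×10⁻⁵ × sin 34° = 8.15×10⁻⁵ s⁻¹
Pressure gradient: |∂P/∂n| = 1000 Pa / 380000 m = 2.63×10⁻³ Pa/m
Geostrophic balance (pressure-gradient force = Coriolis force):
V_g = (1/(fρ)) |∂P/∂n| = 2.63×10⁻³ / (8.15×10⁻⁵ × 1.10) = 29.3 m/s
Converting: 29.3 m/s × 1.944 = 57.0 knots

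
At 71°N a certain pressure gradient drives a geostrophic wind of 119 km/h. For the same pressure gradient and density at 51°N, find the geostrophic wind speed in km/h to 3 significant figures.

145 km/h

With the same pressure gradient and density, V_g ∝ 1/f ∝ 1/sin φ.
V₂ = V₁ · sin φ₁ / sin φ₂ = 119 × sin 71° / sin 51°
V₂ = 119 × 0.9455/0.7771 = 145 km/h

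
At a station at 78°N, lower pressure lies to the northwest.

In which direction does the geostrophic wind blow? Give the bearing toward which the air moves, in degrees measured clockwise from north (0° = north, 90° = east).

The pressure-gradient force points toward the northwest (bearing 315°).
Geostrophic balance: in the Northern Hemisphere the Coriolis force deflects motion to the right, so the geostrophic wind blows 90° to the right of the pressure-gradient force (low pressure on the left).
Rotating 315° by 90° clockwise gives 045° — the wind blows toward the northeast.

045°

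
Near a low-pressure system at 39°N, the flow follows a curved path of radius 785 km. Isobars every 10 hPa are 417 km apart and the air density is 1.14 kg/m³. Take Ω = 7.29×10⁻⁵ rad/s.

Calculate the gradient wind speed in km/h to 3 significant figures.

Coriolis parameter at 39°N:
f = 2Ω sin φ = 2 × 7.29×10⁻⁵ × sin 39° = 9.18×10⁻⁵ s⁻¹
Pressure gradient: |∂P/∂n| = 1000 Pa / 417000 m = 2.40×10⁻³ Pa/m
Geostrophic speed: V_g = |∂P/∂n|/(fρ) = 2.40×10⁻³/(9.18×10⁻⁵ × 1.14) = 22.9 m/s
Around a low, centrifugal force acts outward with Coriolis, so pressure-gradient force balances both:
(1/ρ)|∂P/∂n| = fV + V²/R  →  V² + fR·V − fR·V_g = 0
With fR = 9.18×10⁻⁵ × 785×10³ m = 72.0 m/s:
V = [−fR + √((fR)² + 4 fR V_g)]/2 = [−72.0 + √(72.0² + 4×72.0×22.9)]/2 = 18.3 m/s
Subgeostrophic (V < V_g = 22.9 m/s), as expected around a low.
Converting: 18.3 m/s × 3.6 = 65.8 km/h

65.8 km/h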